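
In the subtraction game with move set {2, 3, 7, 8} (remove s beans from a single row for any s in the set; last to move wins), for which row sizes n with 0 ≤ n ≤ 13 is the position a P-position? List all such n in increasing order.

0, 1, 5, 6, 10, 11

Compute g(0), g(1), … for moves {2, 3, 7, 8}:
k:     0  1  2  3  4  5  6  7  8  9 10 11 12 13
g(k):  0  0  1  1  2  0  0  1  1  2  0  0  1  1
The P-positions (g = 0) in 0..13 are 0, 1, 5, 6, 10, 11.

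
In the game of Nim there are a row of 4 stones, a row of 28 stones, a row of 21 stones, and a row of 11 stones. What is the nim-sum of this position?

Nim-sum: 4 ^ 28 ^ 21 ^ 11 = 6.

6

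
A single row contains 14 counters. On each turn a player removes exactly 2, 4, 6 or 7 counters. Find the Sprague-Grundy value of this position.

2

Grundy values for subtraction set {2, 4, 6, 7}:
k:     0  1  2  3  4  5  6  7  8  9 10 11 12 13 14
g(k):  0  0  1  1  2  2  3  3  4  0  0  1  1  2  2
So g(14) = 2.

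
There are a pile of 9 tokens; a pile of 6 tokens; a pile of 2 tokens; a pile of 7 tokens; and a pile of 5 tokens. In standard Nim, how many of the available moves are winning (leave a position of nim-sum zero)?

In binary:
  1001  (9)
  0110  (6)
  0010  (2)
  0111  (7)
  0101  (5)
  ----
  1111  (15)
The overall nim-sum is X = 15. A pile of size p has a winning move iff p XOR X < p (reduce it to p XOR X).
  9: 9 XOR 15 = 6 < 9 — winning move (to 6).
  6: 6 XOR 15 = 9 ≥ 6 — no move.
  2: 2 XOR 15 = 13 ≥ 2 — no move.
  7: 7 XOR 15 = 8 ≥ 7 — no move.
  5: 5 XOR 15 = 10 ≥ 5 — no move.
That gives 1 winning move.

1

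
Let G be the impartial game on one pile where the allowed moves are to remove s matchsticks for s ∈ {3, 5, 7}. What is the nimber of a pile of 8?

Compute g(0), g(1), … for moves {3, 5, 7}:
g(0) = mex{} = 0
g(1) = mex{} = 0
g(2) = mex{} = 0
g(3) = mex{0} = 1
g(4) = mex{0} = 1
g(5) = mex{0} = 1
g(6) = mex{0,1} = 2
g(7) = mex{0,1} = 2
g(8) = mex{0,1} = 2
So g(8) = 2.

2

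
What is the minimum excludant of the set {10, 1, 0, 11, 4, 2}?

3

The values 0, 1, 2 are all present; 3 is the first non-negative integer missing from the set.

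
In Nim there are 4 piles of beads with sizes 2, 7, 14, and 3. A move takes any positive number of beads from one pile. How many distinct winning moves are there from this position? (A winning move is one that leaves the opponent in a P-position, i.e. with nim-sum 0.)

1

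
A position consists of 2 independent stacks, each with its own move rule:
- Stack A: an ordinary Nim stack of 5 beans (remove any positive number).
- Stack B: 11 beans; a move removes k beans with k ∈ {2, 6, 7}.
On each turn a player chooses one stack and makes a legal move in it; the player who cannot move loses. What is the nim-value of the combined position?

Stack A is a plain Nim stack of size 5, so its Grundy value is 5.
Build the Grundy sequence for stack B with g(k) = mex{g(k−s) : s ∈ {2, 6, 7}, s ≤ k}:
g(0) = mex{} = 0
g(1) = mex{} = 0
g(2) = mex{0} = 1
g(3) = mex{0} = 1
g(4) = mex{1} = 0
g(5) = mex{1} = 0
g(6) = mex{0} = 1
g(7) = mex{0} = 1
g(8) = mex{0,1} = 2
g(9) = mex{1} = 0
g(10) = mex{0,1,2} = 3
g(11) = mex{0} = 1
So g(11) = 1.
The value of a disjunctive sum is the nim-sum of the parts.
Combined value = 5 ⊕ 1 = 4.

4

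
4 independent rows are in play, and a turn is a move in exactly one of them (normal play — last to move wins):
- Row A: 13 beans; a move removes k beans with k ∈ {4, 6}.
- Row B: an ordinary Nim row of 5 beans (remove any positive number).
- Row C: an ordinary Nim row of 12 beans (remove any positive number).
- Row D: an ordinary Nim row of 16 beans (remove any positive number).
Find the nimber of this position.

For row A, compute g(0), g(1), … with moves {4, 6}:
k:     0  1  2  3  4  5  6  7  8  9 10 11 12 13
g(k):  0  0  0  0  1  1  1  1  2  2  0  0  0  0
So g(13) = 0.
Row B is a plain Nim row of size 5, so its Grundy value is 5.
Row C is a plain Nim row of size 12, so its Grundy value is 12.
Row D is a plain Nim row of size 16, so its Grundy value is 16.
The value of a disjunctive sum is the nim-sum of the parts.
Combined value = 0 XOR 5 XOR 12 XOR 16 = 25.

25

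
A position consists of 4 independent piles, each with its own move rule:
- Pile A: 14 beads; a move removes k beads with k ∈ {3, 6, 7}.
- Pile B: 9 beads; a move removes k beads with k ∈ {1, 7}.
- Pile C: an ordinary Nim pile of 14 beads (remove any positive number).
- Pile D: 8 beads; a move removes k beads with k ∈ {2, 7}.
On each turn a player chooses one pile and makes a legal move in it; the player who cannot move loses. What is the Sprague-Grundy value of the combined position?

12

Build the Grundy sequence for pile A with g(k) = mex{g(k−s) : s ∈ {3, 6, 7}, s ≤ k}:
g(0) = mex{} = 0
g(1) = mex{} = 0
g(2) = mex{} = 0
g(3) = mex{0} = 1
g(4) = mex{0} = 1
g(5) = mex{0} = 1
g(6) = mex{0,1} = 2
g(7) = mex{0,1} = 2
g(8) = mex{0,1} = 2
g(9) = mex{0,1,2} = 3
g(10) = mex{1,2} = 0
g(11) = mex{1,2} = 0
g(12) = mex{1,2,3} = 0
g(13) = mex{0,2} = 1
g(14) = mex{0,2} = 1
So g(14) = 1.
For pile B, compute g(0), g(1), … with moves {1, 7}:
g(0) = mex{} = 0
g(1) = mex{0} = 1
g(2) = mex{1} = 0
g(3) = mex{0} = 1
g(4) = mex{1} = 0
g(5) = mex{0} = 1
g(6) = mex{1} = 0
g(7) = mex{0} = 1
g(8) = mex{1} = 0
g(9) = mex{0} = 1
So g(9) = 1.
Pile C is a plain Nim pile of size 14, so its Grundy value is 14.
For pile D, compute g(0), g(1), … with moves {2, 7}:
k:     0  1  2  3  4  5  6  7  8
g(k):  0  0  1  1  0  0  1  1  2
So g(8) = 2.
By the Sprague-Grundy theorem, the Grundy value of a sum of independent games is the XOR of the component values.
Combined value = 1 XOR 1 XOR 14 XOR 2 = 12.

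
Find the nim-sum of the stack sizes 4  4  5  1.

4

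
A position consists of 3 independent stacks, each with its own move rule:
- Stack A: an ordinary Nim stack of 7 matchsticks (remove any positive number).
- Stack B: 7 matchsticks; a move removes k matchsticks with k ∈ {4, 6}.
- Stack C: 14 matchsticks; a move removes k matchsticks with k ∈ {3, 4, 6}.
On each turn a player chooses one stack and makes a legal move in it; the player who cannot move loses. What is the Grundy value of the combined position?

7

Stack A is a plain Nim stack of size 7, so its Grundy value is 7.
Build the Grundy sequence for stack B with g(k) = mex{g(k−s) : s ∈ {4, 6}, s ≤ k}:
g(0) = mex{} = 0
g(1) = mex{} = 0
g(2) = mex{} = 0
g(3) = mex{} = 0
g(4) = mex{0} = 1
g(5) = mex{0} = 1
g(6) = mex{0} = 1
g(7) = mex{0} = 1
So g(7) = 1.
For stack C, compute g(0), g(1), … with moves {3, 4, 6}:
g(0) = mex{} = 0
g(1) = mex{} = 0
g(2) = mex{} = 0
g(3) = mex{0} = 1
g(4) = mex{0} = 1
g(5) = mex{0} = 1
g(6) = mex{0,1} = 2
g(7) = mex{0,1} = 2
g(8) = mex{0,1} = 2
g(9) = mex{1,2} = 0
g(10) = mex{1,2} = 0
g(11) = mex{1,2} = 0
g(12) = mex{0,2} = 1
g(13) = mex{0,2} = 1
g(14) = mex{0,2} = 1
So g(14) = 1.
By the Sprague-Grundy theorem, the Grundy value of a sum of independent games is the XOR of the component values.
Combined value = 7 XOR 1 XOR 1 = 7.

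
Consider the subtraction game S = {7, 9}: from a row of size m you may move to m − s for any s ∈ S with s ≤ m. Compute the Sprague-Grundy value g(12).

1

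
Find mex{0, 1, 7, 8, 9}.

The values 0, 1 are all present; 2 is the first non-negative integer missing from the set.

2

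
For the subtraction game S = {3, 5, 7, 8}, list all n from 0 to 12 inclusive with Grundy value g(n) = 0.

Build the Grundy sequence with g(k) = mex{g(k−s) : s ∈ {3, 5, 7, 8}, s ≤ k}:
g(0) = mex{} = 0
g(1) = mex{} = 0
g(2) = mex{} = 0
g(3) = mex{0} = 1
g(4) = mex{0} = 1
g(5) = mex{0} = 1
g(6) = mex{0,1} = 2
g(7) = mex{0,1} = 2
g(8) = mex{0,1} = 2
g(9) = mex{0,1,2} = 3
g(10) = mex{0,1,2} = 3
g(11) = mex{1,2} = 0
g(12) = mex{1,2,3} = 0
The P-positions (g = 0) in 0..12 are 0, 1, 2, 11, 12.

0, 1, 2, 11, 12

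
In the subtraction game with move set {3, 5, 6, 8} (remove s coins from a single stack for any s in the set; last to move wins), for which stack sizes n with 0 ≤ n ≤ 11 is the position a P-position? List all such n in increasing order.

0, 1, 2, 11

Compute g(0), g(1), … for moves {3, 5, 6, 8}:
k:     0  1  2  3  4  5  6  7  8  9 10 11
g(k):  0  0  0  1  1  1  2  2  2  3  3  0
The P-positions (g = 0) in 0..11 are 0, 1, 2, 11.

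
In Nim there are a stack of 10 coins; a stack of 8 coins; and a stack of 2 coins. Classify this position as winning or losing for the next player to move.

Losing position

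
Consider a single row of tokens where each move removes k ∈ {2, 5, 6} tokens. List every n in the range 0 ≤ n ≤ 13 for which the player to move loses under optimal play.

0, 1, 4, 8, 11, 12

Grundy values for subtraction set {2, 5, 6}:
k:     0  1  2  3  4  5  6  7  8  9 10 11 12 13
g(k):  0  0  1  1  0  2  1  3  0  2  1  0  0  1
The P-positions (g = 0) in 0..13 are 0, 1, 4, 8, 11, 12.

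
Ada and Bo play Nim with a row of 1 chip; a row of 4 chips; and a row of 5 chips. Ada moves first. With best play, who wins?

Nim-sum: 1 XOR 4 XOR 5 = 0.
The nim-sum is 0, so this is a P-position: the player to move is in a losing position under optimal play; Ada is about to move from it and so loses — Bo wins.

Bo wins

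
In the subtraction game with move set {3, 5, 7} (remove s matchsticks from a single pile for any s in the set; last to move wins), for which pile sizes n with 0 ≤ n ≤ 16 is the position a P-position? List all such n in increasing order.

0, 1, 2, 10, 11, 12

Build the Grundy sequence with g(k) = mex{g(k−s) : s ∈ {3, 5, 7}, s ≤ k}:
k:     0  1  2  3  4  5  6  7  8  9 10 11 12 13 14 15 16
g(k):  0  0  0  1  1  1  2  2  2  3  0  0  0  1  1  1  2
The P-positions (g = 0) in 0..16 are 0, 1, 2, 10, 11, 12.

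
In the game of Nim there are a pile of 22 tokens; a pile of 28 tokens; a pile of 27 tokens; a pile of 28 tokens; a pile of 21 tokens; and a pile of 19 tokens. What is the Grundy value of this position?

Nim-sum: 22 ⊕ 28 ⊕ 27 ⊕ 28 ⊕ 21 ⊕ 19 = 11.

11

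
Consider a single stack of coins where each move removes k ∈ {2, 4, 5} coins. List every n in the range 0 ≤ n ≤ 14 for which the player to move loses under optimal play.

0, 1, 7, 8, 14

Grundy values for subtraction set {2, 4, 5}:
k:     0  1  2  3  4  5  6  7  8  9 10 11 12 13 14
g(k):  0  0  1  1  2  2  3  0  0  1  1  2  2  3  0
The P-positions (g = 0) in 0..14 are 0, 1, 7, 8, 14.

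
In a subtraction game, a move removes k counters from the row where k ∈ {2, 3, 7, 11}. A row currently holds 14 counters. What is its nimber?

0

Compute g(0), g(1), … for moves {2, 3, 7, 11}:
k:     0  1  2  3  4  5  6  7  8  9 10 11 12 13 14
g(k):  0  0  1  1  2  0  0  1  1  2  0  3  1  2  0
So g(14) = 0.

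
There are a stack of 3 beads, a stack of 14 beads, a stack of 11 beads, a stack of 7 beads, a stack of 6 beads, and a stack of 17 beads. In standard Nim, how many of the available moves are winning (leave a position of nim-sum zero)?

Write each in binary and XOR column by column:
  00011  (3)
  01110  (14)
  01011  (11)
  00111  (7)
  00110  (6)
  10001  (17)
  -----
  10110  (22)
The overall nim-sum is X = 22. A stack of size p has a winning move iff p XOR X < p (reduce it to p XOR X).
  3: 3 XOR 22 = 21 ≥ 3 — no move.
  14: 14 XOR 22 = 24 ≥ 14 — no move.
  11: 11 XOR 22 = 29 ≥ 11 — no move.
  7: 7 XOR 22 = 17 ≥ 7 — no move.
  6: 6 XOR 22 = 16 ≥ 6 — no move.
  17: 17 XOR 22 = 7 < 17 — winning move (to 7).
That gives 1 winning move.

1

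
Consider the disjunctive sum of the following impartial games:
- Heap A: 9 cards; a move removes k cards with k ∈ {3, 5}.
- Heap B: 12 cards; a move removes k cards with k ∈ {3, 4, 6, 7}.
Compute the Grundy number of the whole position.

Build the Grundy sequence for heap A with g(k) = mex{g(k−s) : s ∈ {3, 5}, s ≤ k}:
k:     0  1  2  3  4  5  6  7  8  9
g(k):  0  0  0  1  1  1  2  2  0  0
So g(9) = 0.
For heap B, compute g(0), g(1), … with moves {3, 4, 6, 7}:
g(0) = mex{} = 0
g(1) = mex{} = 0
g(2) = mex{} = 0
g(3) = mex{0} = 1
g(4) = mex{0} = 1
g(5) = mex{0} = 1
g(6) = mex{0,1} = 2
g(7) = mex{0,1} = 2
g(8) = mex{0,1} = 2
g(9) = mex{0,1,2} = 3
g(10) = mex{1,2} = 0
g(11) = mex{1,2} = 0
g(12) = mex{1,2,3} = 0
So g(12) = 0.
The value of a disjunctive sum is the nim-sum of the parts.
Combined value = 0 ⊕ 0 = 0.

0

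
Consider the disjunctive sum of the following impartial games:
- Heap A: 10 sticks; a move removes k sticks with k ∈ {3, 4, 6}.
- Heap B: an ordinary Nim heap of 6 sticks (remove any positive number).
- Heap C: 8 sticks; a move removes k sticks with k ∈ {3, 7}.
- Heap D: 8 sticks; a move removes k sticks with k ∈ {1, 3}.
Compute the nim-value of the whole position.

4

Grundy values for heap A (subtraction set {3, 4, 6}):
g(0) = mex{} = 0
g(1) = mex{} = 0
g(2) = mex{} = 0
g(3) = mex{0} = 1
g(4) = mex{0} = 1
g(5) = mex{0} = 1
g(6) = mex{0,1} = 2
g(7) = mex{0,1} = 2
g(8) = mex{0,1} = 2
g(9) = mex{1,2} = 0
g(10) = mex{1,2} = 0
So g(10) = 0.
Heap B is a plain Nim heap of size 6, so its Grundy value is 6.
Build the Grundy sequence for heap C with g(k) = mex{g(k−s) : s ∈ {3, 7}, s ≤ k}:
k:     0  1  2  3  4  5  6  7  8
g(k):  0  0  0  1  1  1  0  2  2
So g(8) = 2.
Grundy values for heap D (subtraction set {1, 3}):
g(0) = mex{} = 0
g(1) = mex{0} = 1
g(2) = mex{1} = 0
g(3) = mex{0} = 1
g(4) = mex{1} = 0
g(5) = mex{0} = 1
g(6) = mex{1} = 0
g(7) = mex{0} = 1
g(8) = mex{1} = 0
So g(8) = 0.
The value of a disjunctive sum is the nim-sum of the parts.
Combined value = 0 ⊕ 6 ⊕ 2 ⊕ 0 = 4.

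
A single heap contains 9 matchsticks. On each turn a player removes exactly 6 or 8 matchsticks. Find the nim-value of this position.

1

Compute g(0), g(1), … for moves {6, 8}:
k:     0  1  2  3  4  5  6  7  8  9
g(k):  0  0  0  0  0  0  1  1  1  1
So g(9) = 1.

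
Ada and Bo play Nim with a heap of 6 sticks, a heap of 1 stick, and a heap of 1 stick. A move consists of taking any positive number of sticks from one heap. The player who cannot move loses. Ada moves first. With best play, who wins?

In binary:
  110  (6)
  001  (1)
  001  (1)
  ---
  110  (6)
The nim-sum is 6 ≠ 0, so this is an N-position: the player to move can win; Ada has a winning move.

Ada wins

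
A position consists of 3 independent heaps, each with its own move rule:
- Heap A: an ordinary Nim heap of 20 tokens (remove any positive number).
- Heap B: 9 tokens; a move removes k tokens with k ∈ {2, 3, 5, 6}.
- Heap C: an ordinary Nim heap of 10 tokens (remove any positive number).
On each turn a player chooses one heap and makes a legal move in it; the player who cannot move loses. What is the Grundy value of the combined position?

Heap A is a plain Nim heap of size 20, so its Grundy value is 20.
Build the Grundy sequence for heap B with g(k) = mex{g(k−s) : s ∈ {2, 3, 5, 6}, s ≤ k}:
k:     0  1  2  3  4  5  6  7  8  9
g(k):  0  0  1  1  2  2  3  3  0  0
So g(9) = 0.
Heap C is a plain Nim heap of size 10, so its Grundy value is 10.
The value of a disjunctive sum is the nim-sum of the parts.
Combined value = 20 XOR 0 XOR 10 = 30.

30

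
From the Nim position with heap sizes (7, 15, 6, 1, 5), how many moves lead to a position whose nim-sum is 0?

1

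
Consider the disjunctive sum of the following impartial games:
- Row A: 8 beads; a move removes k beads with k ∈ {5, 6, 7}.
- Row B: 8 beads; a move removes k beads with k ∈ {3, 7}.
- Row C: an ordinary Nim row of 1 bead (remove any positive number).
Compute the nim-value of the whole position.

Build the Grundy sequence for row A with g(k) = mex{g(k−s) : s ∈ {5, 6, 7}, s ≤ k}:
g(0) = mex{} = 0
g(1) = mex{} = 0
g(2) = mex{} = 0
g(3) = mex{} = 0
g(4) = mex{} = 0
g(5) = mex{0} = 1
g(6) = mex{0} = 1
g(7) = mex{0} = 1
g(8) = mex{0} = 1
So g(8) = 1.
Build the Grundy sequence for row B with g(k) = mex{g(k−s) : s ∈ {3, 7}, s ≤ k}:
k:     0  1  2  3  4  5  6  7  8
g(k):  0  0  0  1  1  1  0  2  2
So g(8) = 2.
Row C is a plain Nim row of size 1, so its Grundy value is 1.
By the Sprague-Grundy theorem, the Grundy value of a sum of independent games is the XOR of the component values.
Combined value = 1 ⊕ 2 ⊕ 1 = 2.

2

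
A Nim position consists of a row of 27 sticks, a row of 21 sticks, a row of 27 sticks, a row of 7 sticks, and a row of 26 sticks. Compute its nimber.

8

Compute the nim-sum pairwise:
27 XOR 21 = 14
14 XOR 27 = 21
21 XOR 7 = 18
18 XOR 26 = 8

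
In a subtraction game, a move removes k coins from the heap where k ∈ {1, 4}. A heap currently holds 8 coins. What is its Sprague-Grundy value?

Build the Grundy sequence with g(k) = mex{g(k−s) : s ∈ {1, 4}, s ≤ k}:
g(0) = mex{} = 0
g(1) = mex{0} = 1
g(2) = mex{1} = 0
g(3) = mex{0} = 1
g(4) = mex{0,1} = 2
g(5) = mex{1,2} = 0
g(6) = mex{0} = 1
g(7) = mex{1} = 0
g(8) = mex{0,2} = 1
So g(8) = 1.

1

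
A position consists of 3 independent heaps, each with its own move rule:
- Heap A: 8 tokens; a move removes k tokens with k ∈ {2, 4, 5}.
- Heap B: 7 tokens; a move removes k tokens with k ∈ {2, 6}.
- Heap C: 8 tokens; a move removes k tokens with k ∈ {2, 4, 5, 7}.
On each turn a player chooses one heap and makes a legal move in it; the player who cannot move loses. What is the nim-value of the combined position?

Build the Grundy sequence for heap A with g(k) = mex{g(k−s) : s ∈ {2, 4, 5}, s ≤ k}:
g(0) = mex{} = 0
g(1) = mex{} = 0
g(2) = mex{0} = 1
g(3) = mex{0} = 1
g(4) = mex{0,1} = 2
g(5) = mex{0,1} = 2
g(6) = mex{0,1,2} = 3
g(7) = mex{1,2} = 0
g(8) = mex{1,2,3} = 0
So g(8) = 0.
Build the Grundy sequence for heap B with g(k) = mex{g(k−s) : s ∈ {2, 6}, s ≤ k}:
g(0) = mex{} = 0
g(1) = mex{} = 0
g(2) = mex{0} = 1
g(3) = mex{0} = 1
g(4) = mex{1} = 0
g(5) = mex{1} = 0
g(6) = mex{0} = 1
g(7) = mex{0} = 1
So g(7) = 1.
For heap C, compute g(0), g(1), … with moves {2, 4, 5, 7}:
k:     0  1  2  3  4  5  6  7  8
g(k):  0  0  1  1  2  2  3  3  4
So g(8) = 4.
The value of a disjunctive sum is the nim-sum of the parts.
Combined value = 0 XOR 1 XOR 4 = 5.

5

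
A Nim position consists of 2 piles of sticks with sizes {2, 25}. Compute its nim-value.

27

Nim-sum: 2 XOR 25 = 27.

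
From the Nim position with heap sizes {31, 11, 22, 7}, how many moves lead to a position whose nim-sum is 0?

3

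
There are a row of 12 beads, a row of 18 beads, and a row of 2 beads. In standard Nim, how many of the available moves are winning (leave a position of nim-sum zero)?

1

Compute the nim-sum pairwise:
12 XOR 18 = 30
30 XOR 2 = 28
The overall nim-sum is X = 28. A row of size p has a winning move iff p XOR X < p (reduce it to p XOR X).
  12: 12 XOR 28 = 16 ≥ 12 — no move.
  18: 18 XOR 28 = 14 < 18 — winning move (to 14).
  2: 2 XOR 28 = 30 ≥ 2 — no move.
That gives 1 winning move.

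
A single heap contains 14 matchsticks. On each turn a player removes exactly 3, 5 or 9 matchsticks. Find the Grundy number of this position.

0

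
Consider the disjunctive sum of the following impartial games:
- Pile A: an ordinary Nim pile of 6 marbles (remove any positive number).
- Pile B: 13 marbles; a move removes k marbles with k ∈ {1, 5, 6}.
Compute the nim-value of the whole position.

6

Pile A is a plain Nim pile of size 6, so its Grundy value is 6.
Grundy values for pile B (subtraction set {1, 5, 6}):
k:     0  1  2  3  4  5  6  7  8  9 10 11 12 13
g(k):  0  1  0  1  0  1  2  3  2  3  2  0  1  0
So g(13) = 0.
The value of a disjunctive sum is the nim-sum of the parts.
Combined value = 6 XOR 0 = 6.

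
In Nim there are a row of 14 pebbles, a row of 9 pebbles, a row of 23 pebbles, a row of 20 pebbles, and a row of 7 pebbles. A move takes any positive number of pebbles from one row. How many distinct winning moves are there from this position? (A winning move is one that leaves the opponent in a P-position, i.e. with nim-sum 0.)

3

Nim-sum: 14 ⊕ 9 ⊕ 23 ⊕ 20 ⊕ 7 = 3.
The overall nim-sum is X = 3. A row of size p has a winning move iff p XOR X < p (reduce it to p XOR X).
  14: 14 XOR 3 = 13 < 14 — winning move (to 13).
  9: 9 XOR 3 = 10 ≥ 9 — no move.
  23: 23 XOR 3 = 20 < 23 — winning move (to 20).
  20: 20 XOR 3 = 23 ≥ 20 — no move.
  7: 7 XOR 3 = 4 < 7 — winning move (to 4).
That gives 3 winning moves.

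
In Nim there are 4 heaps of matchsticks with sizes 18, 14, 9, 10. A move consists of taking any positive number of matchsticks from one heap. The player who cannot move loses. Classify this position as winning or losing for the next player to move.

Compute the nim-sum pairwise:
18 XOR 14 = 28
28 XOR 9 = 21
21 XOR 10 = 31
The nim-sum is 31 ≠ 0, so this is an N-position: the player to move can win.

Winning position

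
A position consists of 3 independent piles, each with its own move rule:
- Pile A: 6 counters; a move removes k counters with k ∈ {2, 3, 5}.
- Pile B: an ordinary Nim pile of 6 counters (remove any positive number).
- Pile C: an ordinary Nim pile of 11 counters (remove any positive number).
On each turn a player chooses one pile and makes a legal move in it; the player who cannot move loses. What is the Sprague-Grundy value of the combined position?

For pile A, compute g(0), g(1), … with moves {2, 3, 5}:
g(0) = mex{} = 0
g(1) = mex{} = 0
g(2) = mex{0} = 1
g(3) = mex{0} = 1
g(4) = mex{0,1} = 2
g(5) = mex{0,1} = 2
g(6) = mex{0,1,2} = 3
So g(6) = 3.
Pile B is a plain Nim pile of size 6, so its Grundy value is 6.
Pile C is a plain Nim pile of size 11, so its Grundy value is 11.
The value of a disjunctive sum is the nim-sum of the parts.
Combined value = 3 ⊕ 6 ⊕ 11 = 14.

14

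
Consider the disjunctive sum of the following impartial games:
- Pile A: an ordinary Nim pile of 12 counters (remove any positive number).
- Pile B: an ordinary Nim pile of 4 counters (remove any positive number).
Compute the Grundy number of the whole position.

8

Pile A is a plain Nim pile of size 12, so its Grundy value is 12.
Pile B is a plain Nim pile of size 4, so its Grundy value is 4.
The value of a disjunctive sum is the nim-sum of the parts.
Combined value = 12 ⊕ 4 = 8.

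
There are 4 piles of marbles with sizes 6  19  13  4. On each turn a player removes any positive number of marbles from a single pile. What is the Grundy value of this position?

Bitwise XOR of the heap sizes:
  00110  (6)
  10011  (19)
  01101  (13)
  00100  (4)
  -----
  11100  (28)

28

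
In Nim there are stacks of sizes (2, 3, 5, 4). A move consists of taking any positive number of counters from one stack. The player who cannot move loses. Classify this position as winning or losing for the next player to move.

Losing position

Bitwise XOR of the heap sizes:
  010  (2)
  011  (3)
  101  (5)
  100  (4)
  ---
  000  (0)
The nim-sum is 0, so this is a P-position: the player to move is in a losing position under optimal play.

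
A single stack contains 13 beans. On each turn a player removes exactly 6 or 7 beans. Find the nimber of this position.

Build the Grundy sequence with g(k) = mex{g(k−s) : s ∈ {6, 7}, s ≤ k}:
g(0) = mex{} = 0
g(1) = mex{} = 0
g(2) = mex{} = 0
g(3) = mex{} = 0
g(4) = mex{} = 0
g(5) = mex{} = 0
g(6) = mex{0} = 1
g(7) = mex{0} = 1
g(8) = mex{0} = 1
g(9) = mex{0} = 1
g(10) = mex{0} = 1
g(11) = mex{0} = 1
g(12) = mex{0,1} = 2
g(13) = mex{1} = 0
So g(13) = 0.

0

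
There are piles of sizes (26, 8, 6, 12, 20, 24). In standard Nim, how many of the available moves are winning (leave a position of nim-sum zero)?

Compute the nim-sum pairwise:
26 XOR 8 = 18
18 XOR 6 = 20
20 XOR 12 = 24
24 XOR 20 = 12
12 XOR 24 = 20
The overall nim-sum is X = 20. A pile of size p has a winning move iff p XOR X < p (reduce it to p XOR X).
  26: 26 XOR 20 = 14 < 26 — winning move (to 14).
  8: 8 XOR 20 = 28 ≥ 8 — no move.
  6: 6 XOR 20 = 18 ≥ 6 — no move.
  12: 12 XOR 20 = 24 ≥ 12 — no move.
  20: 20 XOR 20 = 0 < 20 — winning move (to 0).
  24: 24 XOR 20 = 12 < 24 — winning move (to 12).
That gives 3 winning moves.

3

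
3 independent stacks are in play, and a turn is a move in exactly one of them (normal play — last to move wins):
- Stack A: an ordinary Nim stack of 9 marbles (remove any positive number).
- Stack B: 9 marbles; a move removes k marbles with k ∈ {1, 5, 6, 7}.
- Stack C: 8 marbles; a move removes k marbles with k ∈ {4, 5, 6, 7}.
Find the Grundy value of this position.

8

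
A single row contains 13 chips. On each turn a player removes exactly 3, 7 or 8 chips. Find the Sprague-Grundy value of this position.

2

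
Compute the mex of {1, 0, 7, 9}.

2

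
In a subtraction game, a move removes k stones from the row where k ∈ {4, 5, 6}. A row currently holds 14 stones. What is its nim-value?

Grundy values for subtraction set {4, 5, 6}:
g(0) = mex{} = 0
g(1) = mex{} = 0
g(2) = mex{} = 0
g(3) = mex{} = 0
g(4) = mex{0} = 1
g(5) = mex{0} = 1
g(6) = mex{0} = 1
g(7) = mex{0} = 1
g(8) = mex{0,1} = 2
g(9) = mex{0,1} = 2
g(10) = mex{1} = 0
g(11) = mex{1} = 0
g(12) = mex{1,2} = 0
g(13) = mex{1,2} = 0
g(14) = mex{0,2} = 1
So g(14) = 1.

1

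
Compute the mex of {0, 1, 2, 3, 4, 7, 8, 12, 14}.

The values 0, 1, 2, 3, 4 are all present; 5 is the first non-negative integer missing from the set.

5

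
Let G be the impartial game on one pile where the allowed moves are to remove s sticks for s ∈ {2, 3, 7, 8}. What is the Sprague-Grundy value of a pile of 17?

1

Grundy values for subtraction set {2, 3, 7, 8}:
k:     0  1  2  3  4  5  6  7  8  9 10 11 12 13 14 15 16 17
g(k):  0  0  1  1  2  0  0  1  1  2  0  0  1  1  2  0  0  1
So g(17) = 1.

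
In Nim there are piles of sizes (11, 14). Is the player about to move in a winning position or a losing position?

Winning position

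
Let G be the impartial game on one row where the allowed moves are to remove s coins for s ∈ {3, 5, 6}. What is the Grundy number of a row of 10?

0

Compute g(0), g(1), … for moves {3, 5, 6}:
k:     0  1  2  3  4  5  6  7  8  9 10
g(k):  0  0  0  1  1  1  2  2  2  0  0
So g(10) = 0.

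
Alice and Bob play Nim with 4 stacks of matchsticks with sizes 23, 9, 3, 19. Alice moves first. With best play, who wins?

In binary:
  10111  (23)
  01001  (9)
  00011  (3)
  10011  (19)
  -----
  01110  (14)
The nim-sum is 14 ≠ 0, so this is an N-position: the player to move can win; Alice has a winning move.

Alice wins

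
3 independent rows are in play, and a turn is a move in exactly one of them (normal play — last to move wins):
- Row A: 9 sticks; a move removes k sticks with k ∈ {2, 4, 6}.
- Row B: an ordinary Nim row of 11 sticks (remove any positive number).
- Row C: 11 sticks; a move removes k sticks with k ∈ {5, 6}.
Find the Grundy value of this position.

11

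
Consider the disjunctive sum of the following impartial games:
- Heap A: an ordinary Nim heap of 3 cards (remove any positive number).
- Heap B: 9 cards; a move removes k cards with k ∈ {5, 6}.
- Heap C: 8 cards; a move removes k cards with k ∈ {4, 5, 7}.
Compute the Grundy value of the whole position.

0

Heap A is a plain Nim heap of size 3, so its Grundy value is 3.
Grundy values for heap B (subtraction set {5, 6}):
g(0) = mex{} = 0
g(1) = mex{} = 0
g(2) = mex{} = 0
g(3) = mex{} = 0
g(4) = mex{} = 0
g(5) = mex{0} = 1
g(6) = mex{0} = 1
g(7) = mex{0} = 1
g(8) = mex{0} = 1
g(9) = mex{0} = 1
So g(9) = 1.
Build the Grundy sequence for heap C with g(k) = mex{g(k−s) : s ∈ {4, 5, 7}, s ≤ k}:
g(0) = mex{} = 0
g(1) = mex{} = 0
g(2) = mex{} = 0
g(3) = mex{} = 0
g(4) = mex{0} = 1
g(5) = mex{0} = 1
g(6) = mex{0} = 1
g(7) = mex{0} = 1
g(8) = mex{0,1} = 2
So g(8) = 2.
By the Sprague-Grundy theorem, the Grundy value of a sum of independent games is the XOR of the component values.
Combined value = 3 ⊕ 1 ⊕ 2 = 0.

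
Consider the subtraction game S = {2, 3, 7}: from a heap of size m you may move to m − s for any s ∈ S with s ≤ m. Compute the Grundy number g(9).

Grundy values for subtraction set {2, 3, 7}:
k:     0  1  2  3  4  5  6  7  8  9
g(k):  0  0  1  1  2  0  0  1  1  2
So g(9) = 2.

2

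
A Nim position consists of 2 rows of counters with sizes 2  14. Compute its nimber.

12

Bitwise XOR of the heap sizes:
  0010  (2)
  1110  (14)
  ----
  1100  (12)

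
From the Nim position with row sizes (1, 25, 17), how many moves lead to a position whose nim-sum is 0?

1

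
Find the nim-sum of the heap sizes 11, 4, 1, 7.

Nim-sum: 11 XOR 4 XOR 1 XOR 7 = 9.

9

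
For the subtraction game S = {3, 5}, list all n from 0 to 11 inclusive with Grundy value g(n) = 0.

0, 1, 2, 8, 9, 10

Compute g(0), g(1), … for moves {3, 5}:
g(0) = mex{} = 0
g(1) = mex{} = 0
g(2) = mex{} = 0
g(3) = mex{0} = 1
g(4) = mex{0} = 1
g(5) = mex{0} = 1
g(6) = mex{0,1} = 2
g(7) = mex{0,1} = 2
g(8) = mex{1} = 0
g(9) = mex{1,2} = 0
g(10) = mex{1,2} = 0
g(11) = mex{0,2} = 1
The P-positions (g = 0) in 0..11 are 0, 1, 2, 8, 9, 10.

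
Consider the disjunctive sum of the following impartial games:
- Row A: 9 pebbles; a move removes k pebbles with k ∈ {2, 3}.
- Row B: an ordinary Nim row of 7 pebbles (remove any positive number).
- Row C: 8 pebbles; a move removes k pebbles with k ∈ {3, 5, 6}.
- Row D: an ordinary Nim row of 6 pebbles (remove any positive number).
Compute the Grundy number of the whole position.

1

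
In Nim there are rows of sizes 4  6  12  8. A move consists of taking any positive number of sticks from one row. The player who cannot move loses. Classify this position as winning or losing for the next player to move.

In binary:
  0100  (4)
  0110  (6)
  1100  (12)
  1000  (8)
  ----
  0110  (6)
The nim-sum is 6 ≠ 0, so this is an N-position: the player to move can win.

Winning position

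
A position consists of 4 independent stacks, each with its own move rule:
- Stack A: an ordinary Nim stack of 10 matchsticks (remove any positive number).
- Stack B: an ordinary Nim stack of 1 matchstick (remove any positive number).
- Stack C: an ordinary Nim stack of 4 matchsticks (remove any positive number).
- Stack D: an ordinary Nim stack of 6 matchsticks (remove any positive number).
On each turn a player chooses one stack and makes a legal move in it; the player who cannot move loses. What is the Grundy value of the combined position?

9

Stack A is a plain Nim stack of size 10, so its Grundy value is 10.
Stack B is a plain Nim stack of size 1, so its Grundy value is 1.
Stack C is a plain Nim stack of size 4, so its Grundy value is 4.
Stack D is a plain Nim stack of size 6, so its Grundy value is 6.
The value of a disjunctive sum is the nim-sum of the parts.
Combined value = 10 XOR 1 XOR 4 XOR 6 = 9.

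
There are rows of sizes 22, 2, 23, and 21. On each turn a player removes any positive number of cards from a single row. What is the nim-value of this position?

Nim-sum: 22 ⊕ 2 ⊕ 23 ⊕ 21 = 22.

22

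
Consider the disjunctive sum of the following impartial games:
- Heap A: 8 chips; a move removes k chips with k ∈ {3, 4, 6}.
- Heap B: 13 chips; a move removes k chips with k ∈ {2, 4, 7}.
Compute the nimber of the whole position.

Build the Grundy sequence for heap A with g(k) = mex{g(k−s) : s ∈ {3, 4, 6}, s ≤ k}:
g(0) = mex{} = 0
g(1) = mex{} = 0
g(2) = mex{} = 0
g(3) = mex{0} = 1
g(4) = mex{0} = 1
g(5) = mex{0} = 1
g(6) = mex{0,1} = 2
g(7) = mex{0,1} = 2
g(8) = mex{0,1} = 2
So g(8) = 2.
Build the Grundy sequence for heap B with g(k) = mex{g(k−s) : s ∈ {2, 4, 7}, s ≤ k}:
k:     0  1  2  3  4  5  6  7  8  9 10 11 12 13
g(k):  0  0  1  1  2  2  0  3  1  0  2  1  0  2
So g(13) = 2.
By the Sprague-Grundy theorem, the Grundy value of a sum of independent games is the XOR of the component values.
Combined value = 2 ⊕ 2 = 0.

0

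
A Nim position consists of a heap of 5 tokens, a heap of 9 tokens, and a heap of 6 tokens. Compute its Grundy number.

10

In binary:
  0101  (5)
  1001  (9)
  0110  (6)
  ----
  1010  (10)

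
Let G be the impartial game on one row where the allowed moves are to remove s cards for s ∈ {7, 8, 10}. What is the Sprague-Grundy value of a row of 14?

2

Compute g(0), g(1), … for moves {7, 8, 10}:
k:     0  1  2  3  4  5  6  7  8  9 10 11 12 13 14
g(k):  0  0  0  0  0  0  0  1  1  1  1  1  1  1  2
So g(14) = 2.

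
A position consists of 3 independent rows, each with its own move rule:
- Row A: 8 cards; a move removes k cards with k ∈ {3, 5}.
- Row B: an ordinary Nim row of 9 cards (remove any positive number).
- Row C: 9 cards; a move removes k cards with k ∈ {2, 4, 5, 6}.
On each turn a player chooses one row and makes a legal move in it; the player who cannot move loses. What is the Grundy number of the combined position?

For row A, compute g(0), g(1), … with moves {3, 5}:
k:     0  1  2  3  4  5  6  7  8
g(k):  0  0  0  1  1  1  2  2  0
So g(8) = 0.
Row B is a plain Nim row of size 9, so its Grundy value is 9.
For row C, compute g(0), g(1), … with moves {2, 4, 5, 6}:
g(0) = mex{} = 0
g(1) = mex{} = 0
g(2) = mex{0} = 1
g(3) = mex{0} = 1
g(4) = mex{0,1} = 2
g(5) = mex{0,1} = 2
g(6) = mex{0,1,2} = 3
g(7) = mex{0,1,2} = 3
g(8) = mex{1,2,3} = 0
g(9) = mex{1,2,3} = 0
So g(9) = 0.
By the Sprague-Grundy theorem, the Grundy value of a sum of independent games is the XOR of the component values.
Combined value = 0 ⊕ 9 ⊕ 0 = 9.

9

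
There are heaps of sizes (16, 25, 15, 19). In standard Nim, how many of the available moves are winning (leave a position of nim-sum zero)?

In binary:
  10000  (16)
  11001  (25)
  01111  (15)
  10011  (19)
  -----
  10101  (21)
The overall nim-sum is X = 21. A heap of size p has a winning move iff p XOR X < p (reduce it to p XOR X).
  16: 16 XOR 21 = 5 < 16 — winning move (to 5).
  25: 25 XOR 21 = 12 < 25 — winning move (to 12).
  15: 15 XOR 21 = 26 ≥ 15 — no move.
  19: 19 XOR 21 = 6 < 19 — winning move (to 6).
That gives 3 winning moves.

3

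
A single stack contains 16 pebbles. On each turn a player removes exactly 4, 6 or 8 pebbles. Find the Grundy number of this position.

Grundy values for subtraction set {4, 6, 8}:
k:     0  1  2  3  4  5  6  7  8  9 10 11 12 13 14 15 16
g(k):  0  0  0  0  1  1  1  1  2  2  2  2  0  0  0  0  1
So g(16) = 1.

1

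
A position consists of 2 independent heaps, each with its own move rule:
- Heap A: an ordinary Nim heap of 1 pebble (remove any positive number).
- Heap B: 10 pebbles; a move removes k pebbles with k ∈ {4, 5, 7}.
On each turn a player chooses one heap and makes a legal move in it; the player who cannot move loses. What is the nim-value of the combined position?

3

Heap A is a plain Nim heap of size 1, so its Grundy value is 1.
For heap B, compute g(0), g(1), … with moves {4, 5, 7}:
k:     0  1  2  3  4  5  6  7  8  9 10
g(k):  0  0  0  0  1  1  1  1  2  2  2
So g(10) = 2.
By the Sprague-Grundy theorem, the Grundy value of a sum of independent games is the XOR of the component values.
Combined value = 1 ⊕ 2 = 3.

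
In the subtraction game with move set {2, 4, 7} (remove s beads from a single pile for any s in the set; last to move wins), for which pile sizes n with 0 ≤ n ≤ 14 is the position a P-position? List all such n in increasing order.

0, 1, 6, 9, 12

Compute g(0), g(1), … for moves {2, 4, 7}:
k:     0  1  2  3  4  5  6  7  8  9 10 11 12 13 14
g(k):  0  0  1  1  2  2  0  3  1  0  2  1  0  2  1
The P-positions (g = 0) in 0..14 are 0, 1, 6, 9, 12.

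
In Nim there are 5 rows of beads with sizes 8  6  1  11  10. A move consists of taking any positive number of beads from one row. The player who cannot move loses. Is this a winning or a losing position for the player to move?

Winning position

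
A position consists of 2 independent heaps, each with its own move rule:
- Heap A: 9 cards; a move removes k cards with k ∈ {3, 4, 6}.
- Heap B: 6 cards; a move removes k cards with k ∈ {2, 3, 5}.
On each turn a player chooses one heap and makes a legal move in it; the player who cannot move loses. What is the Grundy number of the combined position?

3

Build the Grundy sequence for heap A with g(k) = mex{g(k−s) : s ∈ {3, 4, 6}, s ≤ k}:
g(0) = mex{} = 0
g(1) = mex{} = 0
g(2) = mex{} = 0
g(3) = mex{0} = 1
g(4) = mex{0} = 1
g(5) = mex{0} = 1
g(6) = mex{0,1} = 2
g(7) = mex{0,1} = 2
g(8) = mex{0,1} = 2
g(9) = mex{1,2} = 0
So g(9) = 0.
Grundy values for heap B (subtraction set {2, 3, 5}):
k:     0  1  2  3  4  5  6
g(k):  0  0  1  1  2  2  3
So g(6) = 3.
The value of a disjunctive sum is the nim-sum of the parts.
Combined value = 0 XOR 3 = 3.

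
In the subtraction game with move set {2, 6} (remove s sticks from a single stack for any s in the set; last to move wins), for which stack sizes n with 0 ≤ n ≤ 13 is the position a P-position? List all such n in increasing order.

0, 1, 4, 5, 8, 9, 12, 13

Build the Grundy sequence with g(k) = mex{g(k−s) : s ∈ {2, 6}, s ≤ k}:
k:     0  1  2  3  4  5  6  7  8  9 10 11 12 13
g(k):  0  0  1  1  0  0  1  1  0  0  1  1  0  0
The P-positions (g = 0) in 0..13 are 0, 1, 4, 5, 8, 9, 12, 13.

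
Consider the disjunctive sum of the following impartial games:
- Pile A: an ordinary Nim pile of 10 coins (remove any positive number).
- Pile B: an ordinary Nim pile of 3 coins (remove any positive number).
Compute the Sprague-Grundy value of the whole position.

Pile A is a plain Nim pile of size 10, so its Grundy value is 10.
Pile B is a plain Nim pile of size 3, so its Grundy value is 3.
The value of a disjunctive sum is the nim-sum of the parts.
Combined value = 10 ⊕ 3 = 9.

9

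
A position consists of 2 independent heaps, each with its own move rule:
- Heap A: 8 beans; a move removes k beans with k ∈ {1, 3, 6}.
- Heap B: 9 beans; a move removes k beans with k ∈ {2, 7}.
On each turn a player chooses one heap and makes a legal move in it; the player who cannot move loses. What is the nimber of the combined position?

2

Build the Grundy sequence for heap A with g(k) = mex{g(k−s) : s ∈ {1, 3, 6}, s ≤ k}:
g(0) = mex{} = 0
g(1) = mex{0} = 1
g(2) = mex{1} = 0
g(3) = mex{0} = 1
g(4) = mex{1} = 0
g(5) = mex{0} = 1
g(6) = mex{0,1} = 2
g(7) = mex{0,1,2} = 3
g(8) = mex{0,1,3} = 2
So g(8) = 2.
Build the Grundy sequence for heap B with g(k) = mex{g(k−s) : s ∈ {2, 7}, s ≤ k}:
g(0) = mex{} = 0
g(1) = mex{} = 0
g(2) = mex{0} = 1
g(3) = mex{0} = 1
g(4) = mex{1} = 0
g(5) = mex{1} = 0
g(6) = mex{0} = 1
g(7) = mex{0} = 1
g(8) = mex{0,1} = 2
g(9) = mex{1} = 0
So g(9) = 0.
The value of a disjunctive sum is the nim-sum of the parts.
Combined value = 2 XOR 0 = 2.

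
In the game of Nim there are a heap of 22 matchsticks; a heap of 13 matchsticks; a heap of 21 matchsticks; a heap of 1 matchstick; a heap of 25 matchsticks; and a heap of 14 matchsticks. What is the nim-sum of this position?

24

Compute the nim-sum pairwise:
22 XOR 13 = 27
27 XOR 21 = 14
14 XOR 1 = 15
15 XOR 25 = 22
22 XOR 14 = 24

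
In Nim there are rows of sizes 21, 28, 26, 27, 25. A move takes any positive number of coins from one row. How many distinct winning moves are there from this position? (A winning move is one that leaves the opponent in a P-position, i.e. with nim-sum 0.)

5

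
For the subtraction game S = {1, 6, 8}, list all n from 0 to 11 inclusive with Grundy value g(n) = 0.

0, 2, 4, 7, 9, 11

Compute g(0), g(1), … for moves {1, 6, 8}:
k:     0  1  2  3  4  5  6  7  8  9 10 11
g(k):  0  1  0  1  0  1  2  0  1  0  1  0
The P-positions (g = 0) in 0..11 are 0, 2, 4, 7, 9, 11.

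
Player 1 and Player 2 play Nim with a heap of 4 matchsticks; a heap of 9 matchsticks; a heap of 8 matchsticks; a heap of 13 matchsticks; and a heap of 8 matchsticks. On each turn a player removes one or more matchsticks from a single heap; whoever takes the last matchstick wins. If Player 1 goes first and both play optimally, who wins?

Compute the nim-sum pairwise:
4 ^ 9 = 13
13 ^ 8 = 5
5 ^ 13 = 8
8 ^ 8 = 0
The nim-sum is 0, so this is a P-position: the player to move is in a losing position under optimal play; Player 1 is about to move from it and so loses — Player 2 wins.

Player 2 wins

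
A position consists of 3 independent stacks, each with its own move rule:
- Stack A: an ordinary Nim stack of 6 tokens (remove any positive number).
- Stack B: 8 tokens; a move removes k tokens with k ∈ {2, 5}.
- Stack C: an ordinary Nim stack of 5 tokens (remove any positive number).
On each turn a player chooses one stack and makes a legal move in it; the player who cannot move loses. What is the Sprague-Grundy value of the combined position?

Stack A is a plain Nim stack of size 6, so its Grundy value is 6.
Grundy values for stack B (subtraction set {2, 5}):
g(0) = mex{} = 0
g(1) = mex{} = 0
g(2) = mex{0} = 1
g(3) = mex{0} = 1
g(4) = mex{1} = 0
g(5) = mex{0,1} = 2
g(6) = mex{0} = 1
g(7) = mex{1,2} = 0
g(8) = mex{1} = 0
So g(8) = 0.
Stack C is a plain Nim stack of size 5, so its Grundy value is 5.
The value of a disjunctive sum is the nim-sum of the parts.
Combined value = 6 XOR 0 XOR 5 = 3.

3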